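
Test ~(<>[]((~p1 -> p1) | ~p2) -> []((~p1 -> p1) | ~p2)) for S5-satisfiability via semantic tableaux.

1. ~(<>[]((~p1 -> p1) | ~p2) -> []((~p1 -> p1) | ~p2)), u
2. <>[]((~p1 -> p1) | ~p2), u
3. ~[]((~p1 -> p1) | ~p2), u
4. []((~p1 -> p1) | ~p2), v
5. (~p1 -> p1) | ~p2, u
6. (~p1 -> p1) | ~p2, v
7. ~p1 -> p1, u
8. ~p1 -> p1, v
9. p1, u
10. p1, v
11. ~((~p1 -> p1) | ~p2), w
12. ~(~p1 -> p1), w
13. p2, w
14. ~p1, w
15. (~p1 -> p1) | ~p2, w
16. ~p1 -> p1, w
17. p1, w
Accessibility: uRu, uRv, uRw, vRu, vRv, vRw, wRu, wRv, wRw
Branch closes: p1 and ~p1 both at w.
(One branch shown.) All branches close.

Unsatisfiable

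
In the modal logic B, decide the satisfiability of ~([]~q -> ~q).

No, unsatisfiable

1. ~([]~q -> ~q), w0
2. []~q, w0
3. q, w0
4. ~q, w0
Accessibility: w0Rw0
Branch closes: q and ~q both at w0.
All branches of the tableau close; one closing branch shown above.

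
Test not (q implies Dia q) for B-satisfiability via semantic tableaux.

1. not (q implies Dia q), 0
2. q, 0   [neg-implies-rule on 1]
3. not Dia q, 0   [neg-implies-rule on 1]
4. not q, 0   [neg-Dia-rule on 3 via 0R0]
Accessibility: 0R0
Branch closes: q and not q both at 0.
(One branch shown.) All branches close.

Unsatisfiable (every branch closes)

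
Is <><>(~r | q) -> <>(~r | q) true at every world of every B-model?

Tableau for the negation ~(<><>(~r | q) -> <>(~r | q)):
1. ~(<><>(~r | q) -> <>(~r | q)), u
2. <><>(~r | q), u   [~->-rule on 1]
3. ~<>(~r | q), u   [~->-rule on 1]
4. ~(~r | q), u   [~<>-rule on 3 via uRu]
5. r, u   [~|-rule on 4]
6. ~q, u   [~|-rule on 4]
7. <>(~r | q), v   [<>-rule on 2: fresh world v, uRv]
8. ~(~r | q), v   [~<>-rule on 3 via uRv]
9. r, v   [~|-rule on 8]
10. ~q, v   [~|-rule on 8]
11. ~r | q, w   [<>-rule on 7: fresh world w, vRw]
12. q, w   [|-rule on 11 (branches; this branch)]
Accessibility: uRu, uRv, vRu, vRv, vRw, wRv, wRw
The negation has an open branch (countermodel exists).

Not valid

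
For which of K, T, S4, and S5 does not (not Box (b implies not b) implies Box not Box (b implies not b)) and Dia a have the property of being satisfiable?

K, T, S4

S4-tableau for the formula:
1. not (not Box (b implies not b) implies Box not Box (b implies not b)) and Dia a, 0
2. not (not Box (b implies not b) implies Box not Box (b implies not b)), 0   [and-rule on 1]
3. Dia a, 0   [and-rule on 1]
4. not Box (b implies not b), 0   [neg-implies-rule on 2]
5. not Box not Box (b implies not b), 0   [neg-implies-rule on 2]
6. a, 1   [Dia-rule on 3: fresh world 1, 0R1]
7. not (b implies not b), 2   [neg-Box-rule on 4: fresh world 2, 0R2]
8. b, 2   [neg-implies-rule on 7]
9. Box (b implies not b), 3   [neg-Box-rule on 5: fresh world 3, 0R3]
10. b implies not b, 3   [Box-rule on 9 via 3R3]
11. not b, 3   [implies-rule on 10 (branches; this branch)]
Accessibility: 0R0, 0R1, 0R2, 0R3, 1R1, 2R2, 3R3
Complete open branch: satisfiable in S4, hence also in K, T (this S4-model is also a K-model and a T-model).
S5-tableau for the formula:
1. not (not Box (b implies not b) implies Box not Box (b implies not b)) and Dia a, 0
2. not (not Box (b implies not b) implies Box not Box (b implies not b)), 0   [and-rule on 1]
3. Dia a, 0   [and-rule on 1]
4. not Box (b implies not b), 0   [neg-implies-rule on 2]
5. not Box not Box (b implies not b), 0   [neg-implies-rule on 2]
6. a, 1   [Dia-rule on 3: fresh world 1, 0R1]
7. not (b implies not b), 2   [neg-Box-rule on 4: fresh world 2, 0R2]
8. b, 2   [neg-implies-rule on 7]
9. Box (b implies not b), 3   [neg-Box-rule on 5: fresh world 3, 0R3]
10. b implies not b, 0   [Box-rule on 9 via 3R0]
11. b implies not b, 1   [Box-rule on 9 via 3R1]
12. b implies not b, 2   [Box-rule on 9 via 3R2]
13. b implies not b, 3   [Box-rule on 9 via 3R3]
14. not b, 0   [implies-rule on 10 (branches; this branch)]
15. not b, 1   [implies-rule on 11 (branches; this branch)]
16. not b, 2   [implies-rule on 12 (branches; this branch)]
Accessibility: 0R0, 0R1, 0R2, 0R3, 1R0, 1R1, 1R2, 1R3, 2R0, 2R1, 2R2, 2R3, 3R0, 3R1, 3R2, 3R3
Branch closes: b and not b both at 2.
Every branch closes (one shown): unsatisfiable in S5.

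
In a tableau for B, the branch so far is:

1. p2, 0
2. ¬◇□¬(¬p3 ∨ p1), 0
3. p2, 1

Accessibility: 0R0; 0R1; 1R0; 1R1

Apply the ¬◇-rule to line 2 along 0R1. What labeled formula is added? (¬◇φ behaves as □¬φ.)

¬□¬(¬p3 ∨ p1), 1

¬◇φ behaves as □¬φ: propagate the negated body to each accessible world.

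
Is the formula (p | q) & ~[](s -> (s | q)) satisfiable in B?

Unsatisfiable (every branch closes)

1. (p | q) & ~[](s -> (s | q)), u
2. p | q, u   [&-rule on 1]
3. ~[](s -> (s | q)), u   [&-rule on 1]
4. q, u   [|-rule on 2 (branches; this branch)]
5. ~(s -> (s | q)), v   [~[]-rule on 3: fresh world v, uRv]
6. s, v   [~->-rule on 5]
7. ~(s | q), v   [~->-rule on 5]
8. ~s, v   [~|-rule on 7]
9. ~q, v   [~|-rule on 7]
Accessibility: uRu, uRv, vRu, vRv
Branch closes: s and ~s both at v.
All branches of the tableau close; one closing branch shown above.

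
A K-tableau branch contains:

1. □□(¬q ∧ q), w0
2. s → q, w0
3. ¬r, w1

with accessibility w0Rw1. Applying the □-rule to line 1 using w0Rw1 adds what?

□(¬q ∧ q), w1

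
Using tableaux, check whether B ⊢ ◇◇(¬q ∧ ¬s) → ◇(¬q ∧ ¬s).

Tableau for the negation ¬(◇◇(¬q ∧ ¬s) → ◇(¬q ∧ ¬s)):
1. ¬(◇◇(¬q ∧ ¬s) → ◇(¬q ∧ ¬s)), u
2. ◇◇(¬q ∧ ¬s), u   [¬→-rule on 1]
3. ¬◇(¬q ∧ ¬s), u   [¬→-rule on 1]
4. ¬(¬q ∧ ¬s), u   [¬◇-rule on 3 via uRu]
5. s, u   [¬∧-rule on 4 (branches; this branch)]
6. ◇(¬q ∧ ¬s), v   [◇-rule on 2: fresh world v, uRv]
7. ¬(¬q ∧ ¬s), v   [¬◇-rule on 3 via uRv]
8. s, v   [¬∧-rule on 7 (branches; this branch)]
9. ¬q ∧ ¬s, w   [◇-rule on 6: fresh world w, vRw]
10. ¬q, w   [∧-rule on 9]
11. ¬s, w   [∧-rule on 9]
Accessibility: uRu, uRv, vRu, vRv, vRw, wRv, wRw
The negation has an open branch (countermodel exists).

Invalid (countermodel exists)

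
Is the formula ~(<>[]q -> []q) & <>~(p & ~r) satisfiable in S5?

1. ~(<>[]q -> []q) & <>~(p & ~r), w0
2. ~(<>[]q -> []q), w0   [&-rule on 1]
3. <>~(p & ~r), w0   [&-rule on 1]
4. <>[]q, w0   [~->-rule on 2]
5. ~[]q, w0   [~->-rule on 2]
6. ~(p & ~r), w1   [<>-rule on 3: fresh world w1, w0Rw1]
7. r, w1   [~&-rule on 6 (branches; this branch)]
8. []q, w2   [<>-rule on 4: fresh world w2, w0Rw2]
9. q, w0   [[]-rule on 8 via w2Rw0]
10. q, w1   [[]-rule on 8 via w2Rw1]
11. q, w2   [[]-rule on 8 via w2Rw2]
12. ~q, w3   [~[]-rule on 5: fresh world w3, w0Rw3]
13. q, w3   [[]-rule on 8 via w2Rw3]
Accessibility: w0Rw0, w0Rw1, w0Rw2, w0Rw3, w1Rw0, w1Rw1, w1Rw2, w1Rw3, w2Rw0, w2Rw1, w2Rw2, w2Rw3, w3Rw0, w3Rw1, w3Rw2, w3Rw3
Branch closes: q and ~q both at w3.
Every branch closes; the branch above is one of them.

No, unsatisfiable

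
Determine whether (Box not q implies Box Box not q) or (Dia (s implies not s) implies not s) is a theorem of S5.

Tableau for the negation not ((Box not q implies Box Box not q) or (Dia (s implies not s) implies not s)):
1. not ((Box not q implies Box Box not q) or (Dia (s implies not s) implies not s)), 0
2. not (Box not q implies Box Box not q), 0   [neg-or-rule on 1]
3. not (Dia (s implies not s) implies not s), 0   [neg-or-rule on 1]
4. Box not q, 0   [neg-implies-rule on 2]
5. not Box Box not q, 0   [neg-implies-rule on 2]
6. Dia (s implies not s), 0   [neg-implies-rule on 3]
7. s, 0   [neg-implies-rule on 3]
8. not q, 0   [Box-rule on 4 via 0R0]
9. not Box not q, 1   [neg-Box-rule on 5: fresh world 1, 0R1]
10. not q, 1   [Box-rule on 4 via 0R1]
11. s implies not s, 2   [Dia-rule on 6: fresh world 2, 0R2]
12. not q, 2   [Box-rule on 4 via 0R2]
13. not s, 2   [implies-rule on 11 (branches; this branch)]
14. q, 3   [neg-Box-rule on 9: fresh world 3, 1R3]
15. not q, 3   [Box-rule on 4 via 0R3]
Accessibility: 0R0, 0R1, 0R2, 0R3, 1R0, 1R1, 1R2, 1R3, 2R0, 2R1, 2R2, 2R3, 3R0, 3R1, 3R2, 3R3
Branch closes: q and not q both at 3.
All branches of the negation close; one closing branch shown above.

Valid in S5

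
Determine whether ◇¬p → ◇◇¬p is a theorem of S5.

Tableau for the negation ¬(◇¬p → ◇◇¬p):
1. ¬(◇¬p → ◇◇¬p), u
2. ◇¬p, u   [¬→-rule on 1]
3. ¬◇◇¬p, u   [¬→-rule on 1]
4. ¬◇¬p, u   [¬◇-rule on 3 via uRu]
5. p, u   [¬◇-rule on 4 via uRu]
6. ¬p, v   [◇-rule on 2: fresh world v, uRv]
7. ¬◇¬p, v   [¬◇-rule on 3 via uRv]
8. p, v   [¬◇-rule on 4 via uRv]
Accessibility: uRu, uRv, vRu, vRv
Branch closes: p and ¬p both at v.
All branches of the negation close; one closing branch shown above.

Yes, valid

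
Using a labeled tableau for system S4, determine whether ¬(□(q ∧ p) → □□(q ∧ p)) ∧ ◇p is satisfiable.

1. ¬(□(q ∧ p) → □□(q ∧ p)) ∧ ◇p, u
2. ¬(□(q ∧ p) → □□(q ∧ p)), u
3. ◇p, u
4. □(q ∧ p), u
5. ¬□□(q ∧ p), u
6. q ∧ p, u
7. q, u
8. p, u
9. p, v
10. q ∧ p, v
11. q, v
12. ¬□(q ∧ p), w
13. q ∧ p, w
14. q, w
15. p, w
16. ¬(q ∧ p), x
17. q ∧ p, x
18. q, x
19. p, x
20. ¬p, x
Accessibility: uRu, uRv, uRw, uRx, vRv, wRw, wRx, xRx
Branch closes: p and ¬p both at x.
All branches of the tableau close; one closing branch shown above.

Unsatisfiable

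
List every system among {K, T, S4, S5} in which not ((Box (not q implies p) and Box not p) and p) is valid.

T, S4, S5

K-tableau for the negation (Box (not q implies p) and Box not p) and p:
1. (Box (not q implies p) and Box not p) and p, w0
2. Box (not q implies p) and Box not p, w0
3. p, w0
4. Box (not q implies p), w0
5. Box not p, w0
Complete open branch: countermodel on a K-frame, so not valid in K.
T-tableau for the negation (Box (not q implies p) and Box not p) and p:
1. (Box (not q implies p) and Box not p) and p, w0
2. Box (not q implies p) and Box not p, w0
3. p, w0
4. Box (not q implies p), w0
5. Box not p, w0
6. not q implies p, w0
7. not p, w0
Accessibility: w0Rw0
Branch closes: p and not p both at w0.
Every branch closes (one shown): valid in T, hence also in S4, S5 (every theorem of T is a theorem of S4 and S5).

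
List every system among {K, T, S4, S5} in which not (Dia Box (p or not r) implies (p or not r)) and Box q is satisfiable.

K, T, S4

S5-tableau for the formula:
1. not (Dia Box (p or not r) implies (p or not r)) and Box q, w0
2. not (Dia Box (p or not r) implies (p or not r)), w0
3. Box q, w0
4. Dia Box (p or not r), w0
5. not (p or not r), w0
6. not p, w0
7. r, w0
8. q, w0
9. Box (p or not r), w1
10. q, w1
11. p or not r, w0
12. p or not r, w1
13. not r, w0
Accessibility: w0Rw0, w0Rw1, w1Rw0, w1Rw1
Branch closes: r and not r both at w0.
Every branch closes (one shown): unsatisfiable in S5.
S4-tableau for the formula:
1. not (Dia Box (p or not r) implies (p or not r)) and Box q, w0
2. not (Dia Box (p or not r) implies (p or not r)), w0
3. Box q, w0
4. Dia Box (p or not r), w0
5. not (p or not r), w0
6. not p, w0
7. r, w0
8. q, w0
9. Box (p or not r), w1
10. q, w1
11. p or not r, w1
12. not r, w1
Accessibility: w0Rw0, w0Rw1, w1Rw1
Complete open branch: satisfiable in S4, hence also in K, T (this S4-model is also a K-model and a T-model).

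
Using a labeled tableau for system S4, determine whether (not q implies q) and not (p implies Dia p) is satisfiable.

Unsatisfiable

1. (not q implies q) and not (p implies Dia p), 0
2. not q implies q, 0   [and-rule on 1]
3. not (p implies Dia p), 0   [and-rule on 1]
4. p, 0   [neg-implies-rule on 3]
5. not Dia p, 0   [neg-implies-rule on 3]
6. not p, 0   [neg-Dia-rule on 5 via 0R0]
Accessibility: 0R0
Branch closes: p and not p both at 0.
Every branch closes; the branch above is one of them.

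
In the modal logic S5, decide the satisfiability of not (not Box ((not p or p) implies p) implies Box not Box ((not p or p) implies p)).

1. not (not Box ((not p or p) implies p) implies Box not Box ((not p or p) implies p)), w0
2. not Box ((not p or p) implies p), w0
3. not Box not Box ((not p or p) implies p), w0
4. not ((not p or p) implies p), w1
5. not p or p, w1
6. not p, w1
7. Box ((not p or p) implies p), w2
8. (not p or p) implies p, w0
9. (not p or p) implies p, w1
10. (not p or p) implies p, w2
11. p, w0
12. not (not p or p), w1
13. p, w1
Accessibility: w0Rw0, w0Rw1, w0Rw2, w1Rw0, w1Rw1, w1Rw2, w2Rw0, w2Rw1, w2Rw2
Branch closes: p and not p both at w1.
(One branch shown.) All branches close.

Unsatisfiable (every branch closes)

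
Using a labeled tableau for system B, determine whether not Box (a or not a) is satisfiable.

No, unsatisfiable

1. not Box (a or not a), u
2. not (a or not a), v
3. not a, v
4. a, v
Accessibility: uRu, uRv, vRu, vRv
Branch closes: a and not a both at v.
Every branch closes; the branch above is one of them.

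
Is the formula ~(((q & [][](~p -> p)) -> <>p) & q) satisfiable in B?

1. ~(((q & [][](~p -> p)) -> <>p) & q), 0
2. ~q, 0
Accessibility: 0R0

Yes, satisfiable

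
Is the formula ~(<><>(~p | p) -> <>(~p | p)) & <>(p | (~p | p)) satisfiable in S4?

Unsatisfiable

1. ~(<><>(~p | p) -> <>(~p | p)) & <>(p | (~p | p)), w0
2. ~(<><>(~p | p) -> <>(~p | p)), w0   [&-rule on 1]
3. <>(p | (~p | p)), w0   [&-rule on 1]
4. <><>(~p | p), w0   [~->-rule on 2]
5. ~<>(~p | p), w0   [~->-rule on 2]
6. ~(~p | p), w0   [~<>-rule on 5 via w0Rw0]
7. p, w0   [~|-rule on 6]
8. ~p, w0   [~|-rule on 6]
Accessibility: w0Rw0
Branch closes: p and ~p both at w0.
All branches of the tableau close; one closing branch shown above.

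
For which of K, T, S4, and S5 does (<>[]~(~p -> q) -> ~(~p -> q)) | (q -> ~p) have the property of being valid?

S5

S4-tableau for the negation ~((<>[]~(~p -> q) -> ~(~p -> q)) | (q -> ~p)):
1. ~((<>[]~(~p -> q) -> ~(~p -> q)) | (q -> ~p)), u
2. ~(<>[]~(~p -> q) -> ~(~p -> q)), u   [~|-rule on 1]
3. ~(q -> ~p), u   [~|-rule on 1]
4. <>[]~(~p -> q), u   [~->-rule on 2]
5. ~p -> q, u   [~->-rule on 2]
6. q, u   [~->-rule on 3]
7. p, u   [~->-rule on 3]
8. []~(~p -> q), v   [<>-rule on 4: fresh world v, uRv]
9. ~(~p -> q), v   [[]-rule on 8 via vRv]
10. ~p, v   [~->-rule on 9]
11. ~q, v   [~->-rule on 9]
Accessibility: uRu, uRv, vRv
Complete open branch: countermodel on an S4-frame, so not valid in S4, nor in K, T (the same frame is also a K-frame and a T-frame).
S5-tableau for the negation ~((<>[]~(~p -> q) -> ~(~p -> q)) | (q -> ~p)):
1. ~((<>[]~(~p -> q) -> ~(~p -> q)) | (q -> ~p)), u
2. ~(<>[]~(~p -> q) -> ~(~p -> q)), u   [~|-rule on 1]
3. ~(q -> ~p), u   [~|-rule on 1]
4. <>[]~(~p -> q), u   [~->-rule on 2]
5. ~p -> q, u   [~->-rule on 2]
6. q, u   [~->-rule on 3]
7. p, u   [~->-rule on 3]
8. []~(~p -> q), v   [<>-rule on 4: fresh world v, uRv]
9. ~(~p -> q), u   [[]-rule on 8 via vRu]
10. ~p, u   [~->-rule on 9]
11. ~q, u   [~->-rule on 9]
Accessibility: uRu, uRv, vRu, vRv
Branch closes: p and ~p both at u.
Every branch closes (one shown): valid in S5.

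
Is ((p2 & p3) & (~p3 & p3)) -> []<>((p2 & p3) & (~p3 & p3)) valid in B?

Tableau for the negation ~(((p2 & p3) & (~p3 & p3)) -> []<>((p2 & p3) & (~p3 & p3))):
1. ~(((p2 & p3) & (~p3 & p3)) -> []<>((p2 & p3) & (~p3 & p3))), u
2. (p2 & p3) & (~p3 & p3), u
3. ~[]<>((p2 & p3) & (~p3 & p3)), u
4. p2 & p3, u
5. ~p3 & p3, u
6. p2, u
7. p3, u
8. ~p3, u
Accessibility: uRu
Branch closes: p3 and ~p3 both at u.
Every branch of the negation's tableau closes; the branch above is one of them.

Yes, valid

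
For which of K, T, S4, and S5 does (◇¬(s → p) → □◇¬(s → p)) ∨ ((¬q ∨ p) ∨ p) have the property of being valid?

S5-tableau for the negation ¬((◇¬(s → p) → □◇¬(s → p)) ∨ ((¬q ∨ p) ∨ p)):
1. ¬((◇¬(s → p) → □◇¬(s → p)) ∨ ((¬q ∨ p) ∨ p)), u
2. ¬(◇¬(s → p) → □◇¬(s → p)), u   [¬∨-rule on 1]
3. ¬((¬q ∨ p) ∨ p), u   [¬∨-rule on 1]
4. ◇¬(s → p), u   [¬→-rule on 2]
5. ¬□◇¬(s → p), u   [¬→-rule on 2]
6. ¬(¬q ∨ p), u   [¬∨-rule on 3]
7. ¬p, u   [¬∨-rule on 3]
8. q, u   [¬∨-rule on 6]
9. ¬(s → p), v   [◇-rule on 4: fresh world v, uRv]
10. s, v   [¬→-rule on 9]
11. ¬p, v   [¬→-rule on 9]
12. ¬◇¬(s → p), w   [¬□-rule on 5: fresh world w, uRw]
13. s → p, u   [¬◇-rule on 12 via wRu]
14. s → p, v   [¬◇-rule on 12 via wRv]
15. s → p, w   [¬◇-rule on 12 via wRw]
16. ¬s, u   [→-rule on 13 (branches; this branch)]
17. p, v   [→-rule on 14 (branches; this branch)]
Accessibility: uRu, uRv, uRw, vRu, vRv, vRw, wRu, wRv, wRw
Branch closes: p and ¬p both at v.
Every branch closes (one shown): valid in S5.
S4-tableau for the negation ¬((◇¬(s → p) → □◇¬(s → p)) ∨ ((¬q ∨ p) ∨ p)):
1. ¬((◇¬(s → p) → □◇¬(s → p)) ∨ ((¬q ∨ p) ∨ p)), u
2. ¬(◇¬(s → p) → □◇¬(s → p)), u   [¬∨-rule on 1]
3. ¬((¬q ∨ p) ∨ p), u   [¬∨-rule on 1]
4. ◇¬(s → p), u   [¬→-rule on 2]
5. ¬□◇¬(s → p), u   [¬→-rule on 2]
6. ¬(¬q ∨ p), u   [¬∨-rule on 3]
7. ¬p, u   [¬∨-rule on 3]
8. q, u   [¬∨-rule on 6]
9. ¬(s → p), v   [◇-rule on 4: fresh world v, uRv]
10. s, v   [¬→-rule on 9]
11. ¬p, v   [¬→-rule on 9]
12. ¬◇¬(s → p), w   [¬□-rule on 5: fresh world w, uRw]
13. s → p, w   [¬◇-rule on 12 via wRw]
14. p, w   [→-rule on 13 (branches; this branch)]
Accessibility: uRu, uRv, uRw, vRv, wRw
Complete open branch: countermodel on an S4-frame, so not valid in S4, nor in K, T (the same frame is also a K-frame and a T-frame).

S5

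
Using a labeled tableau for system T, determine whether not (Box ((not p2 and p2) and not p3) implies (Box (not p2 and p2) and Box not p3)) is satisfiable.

1. not (Box ((not p2 and p2) and not p3) implies (Box (not p2 and p2) and Box not p3)), 0
2. Box ((not p2 and p2) and not p3), 0   [neg-implies-rule on 1]
3. not (Box (not p2 and p2) and Box not p3), 0   [neg-implies-rule on 1]
4. (not p2 and p2) and not p3, 0   [Box-rule on 2 via 0R0]
5. not p2 and p2, 0   [and-rule on 4]
6. not p3, 0   [and-rule on 4]
7. not p2, 0   [and-rule on 5]
8. p2, 0   [and-rule on 5]
Accessibility: 0R0
Branch closes: p2 and not p2 both at 0.
Every branch closes; the branch above is one of them.

No, unsatisfiable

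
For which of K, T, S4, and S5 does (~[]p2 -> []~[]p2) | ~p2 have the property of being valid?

S5-tableau for the negation ~((~[]p2 -> []~[]p2) | ~p2):
1. ~((~[]p2 -> []~[]p2) | ~p2), w0
2. ~(~[]p2 -> []~[]p2), w0
3. p2, w0
4. ~[]p2, w0
5. ~[]~[]p2, w0
6. ~p2, w1
7. []p2, w2
8. p2, w1
Accessibility: w0Rw0, w0Rw1, w0Rw2, w1Rw0, w1Rw1, w1Rw2, w2Rw0, w2Rw1, w2Rw2
Branch closes: p2 and ~p2 both at w1.
Every branch closes (one shown): valid in S5.
S4-tableau for the negation ~((~[]p2 -> []~[]p2) | ~p2):
1. ~((~[]p2 -> []~[]p2) | ~p2), w0
2. ~(~[]p2 -> []~[]p2), w0
3. p2, w0
4. ~[]p2, w0
5. ~[]~[]p2, w0
6. ~p2, w1
7. []p2, w2
8. p2, w2
Accessibility: w0Rw0, w0Rw1, w0Rw2, w1Rw1, w2Rw2
Complete open branch: countermodel on an S4-frame, so not valid in S4, nor in K, T (the same frame is also a K-frame and a T-frame).

S5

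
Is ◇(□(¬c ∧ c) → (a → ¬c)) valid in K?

No, not valid

Tableau for the negation ¬◇(□(¬c ∧ c) → (a → ¬c)):
1. ¬◇(□(¬c ∧ c) → (a → ¬c)), w0
The negation has an open branch (countermodel exists).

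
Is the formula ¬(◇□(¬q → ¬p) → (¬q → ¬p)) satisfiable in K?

1. ¬(◇□(¬q → ¬p) → (¬q → ¬p)), 0
2. ◇□(¬q → ¬p), 0   [¬→-rule on 1]
3. ¬(¬q → ¬p), 0   [¬→-rule on 1]
4. ¬q, 0   [¬→-rule on 3]
5. p, 0   [¬→-rule on 3]
6. □(¬q → ¬p), 1   [◇-rule on 2: fresh world 1, 0R1]
Accessibility: 0R1

Satisfiable (open branch found)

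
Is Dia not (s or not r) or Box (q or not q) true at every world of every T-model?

Yes, valid

Tableau for the negation not (Dia not (s or not r) or Box (q or not q)):
1. not (Dia not (s or not r) or Box (q or not q)), u
2. not Dia not (s or not r), u
3. not Box (q or not q), u
4. s or not r, u
5. not r, u
6. not (q or not q), v
7. not q, v
8. q, v
Accessibility: uRu, uRv, vRv
Branch closes: q and not q both at v.
Every branch of the negation's tableau closes; the branch above is one of them.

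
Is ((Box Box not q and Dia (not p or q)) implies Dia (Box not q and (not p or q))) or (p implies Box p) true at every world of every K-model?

Tableau for the negation not (((Box Box not q and Dia (not p or q)) implies Dia (Box not q and (not p or q))) or (p implies Box p)):
1. not (((Box Box not q and Dia (not p or q)) implies Dia (Box not q and (not p or q))) or (p implies Box p)), 0
2. not ((Box Box not q and Dia (not p or q)) implies Dia (Box not q and (not p or q))), 0   [neg-or-rule on 1]
3. not (p implies Box p), 0   [neg-or-rule on 1]
4. Box Box not q and Dia (not p or q), 0   [neg-implies-rule on 2]
5. not Dia (Box not q and (not p or q)), 0   [neg-implies-rule on 2]
6. p, 0   [neg-implies-rule on 3]
7. not Box p, 0   [neg-implies-rule on 3]
8. Box Box not q, 0   [and-rule on 4]
9. Dia (not p or q), 0   [and-rule on 4]
10. not p, 1   [neg-Box-rule on 7: fresh world 1, 0R1]
11. not (Box not q and (not p or q)), 1   [neg-Dia-rule on 5 via 0R1]
12. Box not q, 1   [Box-rule on 8 via 0R1]
13. not Box not q, 1   [neg-and-rule on 11 (branches; this branch)]
14. not p or q, 2   [Dia-rule on 9: fresh world 2, 0R2]
15. not (Box not q and (not p or q)), 2   [neg-Dia-rule on 5 via 0R2]
16. Box not q, 2   [Box-rule on 8 via 0R2]
17. q, 2   [or-rule on 14 (branches; this branch)]
18. not Box not q, 2   [neg-and-rule on 15 (branches; this branch)]
19. q, 3   [neg-Box-rule on 13: fresh world 3, 1R3]
20. not q, 3   [Box-rule on 12 via 1R3]
Accessibility: 0R1, 0R2, 1R3
Branch closes: q and not q both at 3.
Every branch of the negation's tableau closes; the branch above is one of them.

Valid in K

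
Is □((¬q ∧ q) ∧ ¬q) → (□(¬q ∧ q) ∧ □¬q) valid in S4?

Yes, valid

Tableau for the negation ¬(□((¬q ∧ q) ∧ ¬q) → (□(¬q ∧ q) ∧ □¬q)):
1. ¬(□((¬q ∧ q) ∧ ¬q) → (□(¬q ∧ q) ∧ □¬q)), w0
2. □((¬q ∧ q) ∧ ¬q), w0
3. ¬(□(¬q ∧ q) ∧ □¬q), w0
4. (¬q ∧ q) ∧ ¬q, w0
5. ¬q ∧ q, w0
6. ¬q, w0
7. q, w0
Accessibility: w0Rw0
Branch closes: q and ¬q both at w0.
All branches of the negation close; one closing branch shown above.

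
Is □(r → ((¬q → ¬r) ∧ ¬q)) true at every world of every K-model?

Tableau for the negation ¬□(r → ((¬q → ¬r) ∧ ¬q)):
1. ¬□(r → ((¬q → ¬r) ∧ ¬q)), u
2. ¬(r → ((¬q → ¬r) ∧ ¬q)), v
3. r, v
4. ¬((¬q → ¬r) ∧ ¬q), v
5. q, v
Accessibility: uRv
The negation has an open branch (countermodel exists).

Not valid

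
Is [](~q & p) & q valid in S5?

Not valid

Tableau for the negation ~([](~q & p) & q):
1. ~([](~q & p) & q), 0
2. ~q, 0
Accessibility: 0R0
The negation has an open branch (countermodel exists).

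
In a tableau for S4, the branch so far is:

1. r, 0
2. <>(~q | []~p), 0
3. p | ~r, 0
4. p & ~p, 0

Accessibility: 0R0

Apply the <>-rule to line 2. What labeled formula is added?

a fresh world 1 with 0R1, and ~q | []~p at 1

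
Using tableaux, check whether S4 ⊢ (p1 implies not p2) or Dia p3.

Tableau for the negation not ((p1 implies not p2) or Dia p3):
1. not ((p1 implies not p2) or Dia p3), u
2. not (p1 implies not p2), u
3. not Dia p3, u
4. p1, u
5. p2, u
6. not p3, u
Accessibility: uRu
The negation has an open branch (countermodel exists).

Invalid (countermodel exists)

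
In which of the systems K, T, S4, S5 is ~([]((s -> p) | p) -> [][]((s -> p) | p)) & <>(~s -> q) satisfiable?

K, T

T-tableau for the formula:
1. ~([]((s -> p) | p) -> [][]((s -> p) | p)) & <>(~s -> q), w0
2. ~([]((s -> p) | p) -> [][]((s -> p) | p)), w0   [&-rule on 1]
3. <>(~s -> q), w0   [&-rule on 1]
4. []((s -> p) | p), w0   [~->-rule on 2]
5. ~[][]((s -> p) | p), w0   [~->-rule on 2]
6. (s -> p) | p, w0   [[]-rule on 4 via w0Rw0]
7. p, w0   [|-rule on 6 (branches; this branch)]
8. ~s -> q, w1   [<>-rule on 3: fresh world w1, w0Rw1]
9. (s -> p) | p, w1   [[]-rule on 4 via w0Rw1]
10. q, w1   [->-rule on 8 (branches; this branch)]
11. p, w1   [|-rule on 9 (branches; this branch)]
12. ~[]((s -> p) | p), w2   [~[]-rule on 5: fresh world w2, w0Rw2]
13. (s -> p) | p, w2   [[]-rule on 4 via w0Rw2]
14. p, w2   [|-rule on 13 (branches; this branch)]
15. ~((s -> p) | p), w3   [~[]-rule on 12: fresh world w3, w2Rw3]
16. ~(s -> p), w3   [~|-rule on 15]
17. ~p, w3   [~|-rule on 15]
18. s, w3   [~->-rule on 16]
Accessibility: w0Rw0, w0Rw1, w0Rw2, w1Rw1, w2Rw2, w2Rw3, w3Rw3
Complete open branch: satisfiable in T, hence also in K (this T-model is also a K-model).
S4-tableau for the formula:
1. ~([]((s -> p) | p) -> [][]((s -> p) | p)) & <>(~s -> q), w0
2. ~([]((s -> p) | p) -> [][]((s -> p) | p)), w0   [&-rule on 1]
3. <>(~s -> q), w0   [&-rule on 1]
4. []((s -> p) | p), w0   [~->-rule on 2]
5. ~[][]((s -> p) | p), w0   [~->-rule on 2]
6. (s -> p) | p, w0   [[]-rule on 4 via w0Rw0]
7. s -> p, w0   [|-rule on 6 (branches; this branch)]
8. p, w0   [->-rule on 7 (branches; this branch)]
9. ~s -> q, w1   [<>-rule on 3: fresh world w1, w0Rw1]
10. (s -> p) | p, w1   [[]-rule on 4 via w0Rw1]
11. q, w1   [->-rule on 9 (branches; this branch)]
12. s -> p, w1   [|-rule on 10 (branches; this branch)]
13. p, w1   [->-rule on 12 (branches; this branch)]
14. ~[]((s -> p) | p), w2   [~[]-rule on 5: fresh world w2, w0Rw2]
15. (s -> p) | p, w2   [[]-rule on 4 via w0Rw2]
16. s -> p, w2   [|-rule on 15 (branches; this branch)]
17. p, w2   [->-rule on 16 (branches; this branch)]
18. ~((s -> p) | p), w3   [~[]-rule on 14: fresh world w3, w2Rw3]
19. ~(s -> p), w3   [~|-rule on 18]
20. ~p, w3   [~|-rule on 18]
21. s, w3   [~->-rule on 19]
22. (s -> p) | p, w3   [[]-rule on 4 via w0Rw3]
23. s -> p, w3   [|-rule on 22 (branches; this branch)]
24. p, w3   [->-rule on 23 (branches; this branch)]
Accessibility: w0Rw0, w0Rw1, w0Rw2, w0Rw3, w1Rw1, w2Rw2, w2Rw3, w3Rw3
Branch closes: p and ~p both at w3.
Every branch closes (one shown): unsatisfiable in S4, hence also in S5 (every S5-frame is an S4-frame).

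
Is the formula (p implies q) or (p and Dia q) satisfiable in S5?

1. (p implies q) or (p and Dia q), u
2. p and Dia q, u
3. p, u
4. Dia q, u
5. q, v
Accessibility: uRu, uRv, vRu, vRv

Satisfiable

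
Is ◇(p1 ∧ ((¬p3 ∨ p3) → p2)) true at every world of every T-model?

Tableau for the negation ¬◇(p1 ∧ ((¬p3 ∨ p3) → p2)):
1. ¬◇(p1 ∧ ((¬p3 ∨ p3) → p2)), 0
2. ¬(p1 ∧ ((¬p3 ∨ p3) → p2)), 0
3. ¬((¬p3 ∨ p3) → p2), 0
4. ¬p3 ∨ p3, 0
5. ¬p2, 0
6. p3, 0
Accessibility: 0R0
The negation has an open branch (countermodel exists).

Not valid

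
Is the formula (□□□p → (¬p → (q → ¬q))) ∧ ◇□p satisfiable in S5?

1. (□□□p → (¬p → (q → ¬q))) ∧ ◇□p, u
2. □□□p → (¬p → (q → ¬q)), u
3. ◇□p, u
4. ¬p → (q → ¬q), u
5. q → ¬q, u
6. ¬q, u
7. □p, v
8. p, u
9. p, v
Accessibility: uRu, uRv, vRu, vRv

Satisfiable (open branch found)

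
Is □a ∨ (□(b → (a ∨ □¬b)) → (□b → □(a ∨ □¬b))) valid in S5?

Valid in S5

Tableau for the negation ¬(□a ∨ (□(b → (a ∨ □¬b)) → (□b → □(a ∨ □¬b)))):
1. ¬(□a ∨ (□(b → (a ∨ □¬b)) → (□b → □(a ∨ □¬b)))), 0
2. ¬□a, 0
3. ¬(□(b → (a ∨ □¬b)) → (□b → □(a ∨ □¬b))), 0
4. □(b → (a ∨ □¬b)), 0
5. ¬(□b → □(a ∨ □¬b)), 0
6. □b, 0
7. ¬□(a ∨ □¬b), 0
8. b → (a ∨ □¬b), 0
9. b, 0
10. a ∨ □¬b, 0
11. a, 0
12. ¬a, 1
13. b → (a ∨ □¬b), 1
14. b, 1
15. a ∨ □¬b, 1
16. □¬b, 1
17. ¬b, 0
Accessibility: 0R0, 0R1, 1R0, 1R1
Branch closes: b and ¬b both at 0.
All branches of the negation close; one closing branch shown above.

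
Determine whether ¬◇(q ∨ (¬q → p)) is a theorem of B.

No, not valid

Tableau for the negation ◇(q ∨ (¬q → p)):
1. ◇(q ∨ (¬q → p)), 0
2. q ∨ (¬q → p), 1   [◇-rule on 1: fresh world 1, 0R1]
3. ¬q → p, 1   [∨-rule on 2 (branches; this branch)]
4. p, 1   [→-rule on 3 (branches; this branch)]
Accessibility: 0R0, 0R1, 1R0, 1R1
The negation has an open branch (countermodel exists).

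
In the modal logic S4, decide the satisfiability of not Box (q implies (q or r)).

Unsatisfiable

1. not Box (q implies (q or r)), w0
2. not (q implies (q or r)), w1
3. q, w1
4. not (q or r), w1
5. not q, w1
6. not r, w1
Accessibility: w0Rw0, w0Rw1, w1Rw1
Branch closes: q and not q both at w1.
Every branch closes; the branch above is one of them.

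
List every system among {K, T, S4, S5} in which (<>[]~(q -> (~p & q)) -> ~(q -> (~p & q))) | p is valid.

S5-tableau for the negation ~((<>[]~(q -> (~p & q)) -> ~(q -> (~p & q))) | p):
1. ~((<>[]~(q -> (~p & q)) -> ~(q -> (~p & q))) | p), w0
2. ~(<>[]~(q -> (~p & q)) -> ~(q -> (~p & q))), w0
3. ~p, w0
4. <>[]~(q -> (~p & q)), w0
5. q -> (~p & q), w0
6. ~p & q, w0
7. q, w0
8. []~(q -> (~p & q)), w1
9. ~(q -> (~p & q)), w0
10. ~(~p & q), w0
11. ~(q -> (~p & q)), w1
12. q, w1
13. ~(~p & q), w1
14. ~q, w0
Accessibility: w0Rw0, w0Rw1, w1Rw0, w1Rw1
Branch closes: q and ~q both at w0.
Every branch closes (one shown): valid in S5.
S4-tableau for the negation ~((<>[]~(q -> (~p & q)) -> ~(q -> (~p & q))) | p):
1. ~((<>[]~(q -> (~p & q)) -> ~(q -> (~p & q))) | p), w0
2. ~(<>[]~(q -> (~p & q)) -> ~(q -> (~p & q))), w0
3. ~p, w0
4. <>[]~(q -> (~p & q)), w0
5. q -> (~p & q), w0
6. ~p & q, w0
7. q, w0
8. []~(q -> (~p & q)), w1
9. ~(q -> (~p & q)), w1
10. q, w1
11. ~(~p & q), w1
12. p, w1
Accessibility: w0Rw0, w0Rw1, w1Rw1
Complete open branch: countermodel on an S4-frame, so not valid in S4, nor in K, T (the same frame is also a K-frame and a T-frame).

S5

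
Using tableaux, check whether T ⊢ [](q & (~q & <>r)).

Tableau for the negation ~[](q & (~q & <>r)):
1. ~[](q & (~q & <>r)), u
2. ~(q & (~q & <>r)), v
3. ~(~q & <>r), v
4. ~<>r, v
5. ~r, v
Accessibility: uRu, uRv, vRv
The negation has an open branch (countermodel exists).

Not valid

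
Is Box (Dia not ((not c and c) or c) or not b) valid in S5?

Tableau for the negation not Box (Dia not ((not c and c) or c) or not b):
1. not Box (Dia not ((not c and c) or c) or not b), w0
2. not (Dia not ((not c and c) or c) or not b), w1
3. not Dia not ((not c and c) or c), w1
4. b, w1
5. (not c and c) or c, w0
6. (not c and c) or c, w1
7. c, w0
8. c, w1
Accessibility: w0Rw0, w0Rw1, w1Rw0, w1Rw1
The negation has an open branch (countermodel exists).

Not valid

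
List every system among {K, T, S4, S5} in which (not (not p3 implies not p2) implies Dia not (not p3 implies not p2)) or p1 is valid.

T-tableau for the negation not ((not (not p3 implies not p2) implies Dia not (not p3 implies not p2)) or p1):
1. not ((not (not p3 implies not p2) implies Dia not (not p3 implies not p2)) or p1), 0
2. not (not (not p3 implies not p2) implies Dia not (not p3 implies not p2)), 0
3. not p1, 0
4. not (not p3 implies not p2), 0
5. not Dia not (not p3 implies not p2), 0
6. not p3, 0
7. p2, 0
8. not p3 implies not p2, 0
9. not p2, 0
Accessibility: 0R0
Branch closes: p2 and not p2 both at 0.
Every branch closes (one shown): valid in T, hence also in S4, S5 (every theorem of T is a theorem of S4 and S5).
K-tableau for the negation not ((not (not p3 implies not p2) implies Dia not (not p3 implies not p2)) or p1):
1. not ((not (not p3 implies not p2) implies Dia not (not p3 implies not p2)) or p1), 0
2. not (not (not p3 implies not p2) implies Dia not (not p3 implies not p2)), 0
3. not p1, 0
4. not (not p3 implies not p2), 0
5. not Dia not (not p3 implies not p2), 0
6. not p3, 0
7. p2, 0
Complete open branch: countermodel on a K-frame, so not valid in K.

T, S4, S5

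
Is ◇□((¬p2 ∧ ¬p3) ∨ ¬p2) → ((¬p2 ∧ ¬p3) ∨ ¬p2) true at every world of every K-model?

Not valid

Tableau for the negation ¬(◇□((¬p2 ∧ ¬p3) ∨ ¬p2) → ((¬p2 ∧ ¬p3) ∨ ¬p2)):
1. ¬(◇□((¬p2 ∧ ¬p3) ∨ ¬p2) → ((¬p2 ∧ ¬p3) ∨ ¬p2)), 0
2. ◇□((¬p2 ∧ ¬p3) ∨ ¬p2), 0
3. ¬((¬p2 ∧ ¬p3) ∨ ¬p2), 0
4. ¬(¬p2 ∧ ¬p3), 0
5. p2, 0
6. p3, 0
7. □((¬p2 ∧ ¬p3) ∨ ¬p2), 1
Accessibility: 0R1
The negation has an open branch (countermodel exists).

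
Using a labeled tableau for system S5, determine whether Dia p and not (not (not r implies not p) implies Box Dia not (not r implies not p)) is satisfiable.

1. Dia p and not (not (not r implies not p) implies Box Dia not (not r implies not p)), 0
2. Dia p, 0
3. not (not (not r implies not p) implies Box Dia not (not r implies not p)), 0
4. not (not r implies not p), 0
5. not Box Dia not (not r implies not p), 0
6. not r, 0
7. p, 0
8. p, 1
9. not Dia not (not r implies not p), 2
10. not r implies not p, 0
11. not r implies not p, 1
12. not r implies not p, 2
13. not p, 0
Accessibility: 0R0, 0R1, 0R2, 1R0, 1R1, 1R2, 2R0, 2R1, 2R2
Branch closes: p and not p both at 0.
All branches of the tableau close; one closing branch shown above.

Unsatisfiable (every branch closes)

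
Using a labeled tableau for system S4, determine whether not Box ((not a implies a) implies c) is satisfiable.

Satisfiable (open branch found)

1. not Box ((not a implies a) implies c), w0
2. not ((not a implies a) implies c), w1
3. not a implies a, w1
4. not c, w1
5. a, w1
Accessibility: w0Rw0, w0Rw1, w1Rw1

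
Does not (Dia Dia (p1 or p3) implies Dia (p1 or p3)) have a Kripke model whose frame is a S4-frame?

No, unsatisfiable

1. not (Dia Dia (p1 or p3) implies Dia (p1 or p3)), w0
2. Dia Dia (p1 or p3), w0
3. not Dia (p1 or p3), w0
4. not (p1 or p3), w0
5. not p1, w0
6. not p3, w0
7. Dia (p1 or p3), w1
8. not (p1 or p3), w1
9. not p1, w1
10. not p3, w1
11. p1 or p3, w2
12. not (p1 or p3), w2
13. not p1, w2
14. not p3, w2
15. p3, w2
Accessibility: w0Rw0, w0Rw1, w0Rw2, w1Rw1, w1Rw2, w2Rw2
Branch closes: p3 and not p3 both at w2.
All branches of the tableau close; one closing branch shown above.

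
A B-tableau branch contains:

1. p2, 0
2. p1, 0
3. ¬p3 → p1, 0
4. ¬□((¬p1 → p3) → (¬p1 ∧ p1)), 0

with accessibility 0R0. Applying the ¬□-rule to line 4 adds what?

a fresh world 1 with 0R1, and ¬((¬p1 → p3) → (¬p1 ∧ p1)) at 1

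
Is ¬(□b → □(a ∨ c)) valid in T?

Tableau for the negation □b → □(a ∨ c):
1. □b → □(a ∨ c), w0
2. □(a ∨ c), w0   [→-rule on 1 (branches; this branch)]
3. a ∨ c, w0   [□-rule on 2 via w0Rw0]
4. c, w0   [∨-rule on 3 (branches; this branch)]
Accessibility: w0Rw0
The negation has an open branch (countermodel exists).

No, not valid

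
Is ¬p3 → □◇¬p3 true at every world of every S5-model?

Tableau for the negation ¬(¬p3 → □◇¬p3):
1. ¬(¬p3 → □◇¬p3), 0
2. ¬p3, 0   [¬→-rule on 1]
3. ¬□◇¬p3, 0   [¬→-rule on 1]
4. ¬◇¬p3, 1   [¬□-rule on 3: fresh world 1, 0R1]
5. p3, 0   [¬◇-rule on 4 via 1R0]
Accessibility: 0R0, 0R1, 1R0, 1R1
Branch closes: p3 and ¬p3 both at 0.
Every branch of the negation's tableau closes; the branch above is one of them.

Valid in S5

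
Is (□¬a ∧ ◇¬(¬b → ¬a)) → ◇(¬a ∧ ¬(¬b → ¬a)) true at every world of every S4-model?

Tableau for the negation ¬((□¬a ∧ ◇¬(¬b → ¬a)) → ◇(¬a ∧ ¬(¬b → ¬a))):
1. ¬((□¬a ∧ ◇¬(¬b → ¬a)) → ◇(¬a ∧ ¬(¬b → ¬a))), u
2. □¬a ∧ ◇¬(¬b → ¬a), u   [¬→-rule on 1]
3. ¬◇(¬a ∧ ¬(¬b → ¬a)), u   [¬→-rule on 1]
4. □¬a, u   [∧-rule on 2]
5. ◇¬(¬b → ¬a), u   [∧-rule on 2]
6. ¬(¬a ∧ ¬(¬b → ¬a)), u   [¬◇-rule on 3 via uRu]
7. ¬a, u   [□-rule on 4 via uRu]
8. ¬b → ¬a, u   [¬∧-rule on 6 (branches; this branch)]
9. ¬(¬b → ¬a), v   [◇-rule on 5: fresh world v, uRv]
10. ¬b, v   [¬→-rule on 9]
11. a, v   [¬→-rule on 9]
12. ¬(¬a ∧ ¬(¬b → ¬a)), v   [¬◇-rule on 3 via uRv]
13. ¬a, v   [□-rule on 4 via uRv]
Accessibility: uRu, uRv, vRv
Branch closes: a and ¬a both at v.
Every branch of the negation's tableau closes; the branch above is one of them.

Valid in S4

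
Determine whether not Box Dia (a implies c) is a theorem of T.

Tableau for the negation Box Dia (a implies c):
1. Box Dia (a implies c), w0
2. Dia (a implies c), w0   [Box-rule on 1 via w0Rw0]
3. a implies c, w1   [Dia-rule on 2: fresh world w1, w0Rw1]
4. Dia (a implies c), w1   [Box-rule on 1 via w0Rw1]
5. c, w1   [implies-rule on 3 (branches; this branch)]
6. a implies c, w2   [Dia-rule on 4: fresh world w2, w1Rw2]
7. c, w2   [implies-rule on 6 (branches; this branch)]
Accessibility: w0Rw0, w0Rw1, w1Rw1, w1Rw2, w2Rw2
The negation has an open branch (countermodel exists).

No, not valid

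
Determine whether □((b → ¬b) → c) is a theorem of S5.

No, not valid

Tableau for the negation ¬□((b → ¬b) → c):
1. ¬□((b → ¬b) → c), w0
2. ¬((b → ¬b) → c), w1   [¬□-rule on 1: fresh world w1, w0Rw1]
3. b → ¬b, w1   [¬→-rule on 2]
4. ¬c, w1   [¬→-rule on 2]
5. ¬b, w1   [→-rule on 3 (branches; this branch)]
Accessibility: w0Rw0, w0Rw1, w1Rw0, w1Rw1
The negation has an open branch (countermodel exists).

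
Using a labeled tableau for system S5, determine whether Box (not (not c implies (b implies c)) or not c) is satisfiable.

1. Box (not (not c implies (b implies c)) or not c), u
2. not (not c implies (b implies c)) or not c, u
3. not c, u
Accessibility: uRu

Satisfiable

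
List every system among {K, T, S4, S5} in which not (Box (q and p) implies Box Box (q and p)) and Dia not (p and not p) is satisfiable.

K, T

S4-tableau for the formula:
1. not (Box (q and p) implies Box Box (q and p)) and Dia not (p and not p), w0
2. not (Box (q and p) implies Box Box (q and p)), w0   [and-rule on 1]
3. Dia not (p and not p), w0   [and-rule on 1]
4. Box (q and p), w0   [neg-implies-rule on 2]
5. not Box Box (q and p), w0   [neg-implies-rule on 2]
6. q and p, w0   [Box-rule on 4 via w0Rw0]
7. q, w0   [and-rule on 6]
8. p, w0   [and-rule on 6]
9. not (p and not p), w1   [Dia-rule on 3: fresh world w1, w0Rw1]
10. q and p, w1   [Box-rule on 4 via w0Rw1]
11. q, w1   [and-rule on 10]
12. p, w1   [and-rule on 10]
13. not Box (q and p), w2   [neg-Box-rule on 5: fresh world w2, w0Rw2]
14. q and p, w2   [Box-rule on 4 via w0Rw2]
15. q, w2   [and-rule on 14]
16. p, w2   [and-rule on 14]
17. not (q and p), w3   [neg-Box-rule on 13: fresh world w3, w2Rw3]
18. q and p, w3   [Box-rule on 4 via w0Rw3]
19. q, w3   [and-rule on 18]
20. p, w3   [and-rule on 18]
21. not p, w3   [neg-and-rule on 17 (branches; this branch)]
Accessibility: w0Rw0, w0Rw1, w0Rw2, w0Rw3, w1Rw1, w2Rw2, w2Rw3, w3Rw3
Branch closes: p and not p both at w3.
Every branch closes (one shown): unsatisfiable in S4, hence also in S5 (every S5-frame is an S4-frame).
T-tableau for the formula:
1. not (Box (q and p) implies Box Box (q and p)) and Dia not (p and not p), w0
2. not (Box (q and p) implies Box Box (q and p)), w0   [and-rule on 1]
3. Dia not (p and not p), w0   [and-rule on 1]
4. Box (q and p), w0   [neg-implies-rule on 2]
5. not Box Box (q and p), w0   [neg-implies-rule on 2]
6. q and p, w0   [Box-rule on 4 via w0Rw0]
7. q, w0   [and-rule on 6]
8. p, w0   [and-rule on 6]
9. not (p and not p), w1   [Dia-rule on 3: fresh world w1, w0Rw1]
10. q and p, w1   [Box-rule on 4 via w0Rw1]
11. q, w1   [and-rule on 10]
12. p, w1   [and-rule on 10]
13. not Box (q and p), w2   [neg-Box-rule on 5: fresh world w2, w0Rw2]
14. q and p, w2   [Box-rule on 4 via w0Rw2]
15. q, w2   [and-rule on 14]
16. p, w2   [and-rule on 14]
17. not (q and p), w3   [neg-Box-rule on 13: fresh world w3, w2Rw3]
18. not p, w3   [neg-and-rule on 17 (branches; this branch)]
Accessibility: w0Rw0, w0Rw1, w0Rw2, w1Rw1, w2Rw2, w2Rw3, w3Rw3
Complete open branch: satisfiable in T, hence also in K (this T-model is also a K-model).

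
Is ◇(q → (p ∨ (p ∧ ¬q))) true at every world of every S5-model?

No, not valid

Tableau for the negation ¬◇(q → (p ∨ (p ∧ ¬q))):
1. ¬◇(q → (p ∨ (p ∧ ¬q))), w0
2. ¬(q → (p ∨ (p ∧ ¬q))), w0
3. q, w0
4. ¬(p ∨ (p ∧ ¬q)), w0
5. ¬p, w0
6. ¬(p ∧ ¬q), w0
Accessibility: w0Rw0
The negation has an open branch (countermodel exists).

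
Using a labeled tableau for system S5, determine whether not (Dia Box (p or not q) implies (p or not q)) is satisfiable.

Unsatisfiable

1. not (Dia Box (p or not q) implies (p or not q)), u
2. Dia Box (p or not q), u
3. not (p or not q), u
4. not p, u
5. q, u
6. Box (p or not q), v
7. p or not q, u
8. p or not q, v
9. not q, u
Accessibility: uRu, uRv, vRu, vRv
Branch closes: q and not q both at u.
(One branch shown.) All branches close.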